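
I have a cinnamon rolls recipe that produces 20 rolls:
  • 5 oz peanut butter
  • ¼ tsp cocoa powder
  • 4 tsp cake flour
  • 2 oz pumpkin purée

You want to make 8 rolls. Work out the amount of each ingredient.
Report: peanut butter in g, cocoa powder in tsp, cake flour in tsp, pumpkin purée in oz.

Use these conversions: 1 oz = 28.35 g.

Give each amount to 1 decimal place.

Scaling factor: 8/20 = 2/5 = 0.4.
peanut butter: 5 oz × 2/5 × 28.35 g/oz = 56.7 g
cocoa powder: 0.25 tsp × 2/5 = 0.1 tsp
cake flour: 4 tsp × 2/5 = 1.6 tsp
pumpkin purée: 2 oz × 2/5 = 0.8 oz

peanut butter: 56.7 g; cocoa powder: 0.1 tsp; cake flour: 1.6 tsp; pumpkin purée: 0.8 oz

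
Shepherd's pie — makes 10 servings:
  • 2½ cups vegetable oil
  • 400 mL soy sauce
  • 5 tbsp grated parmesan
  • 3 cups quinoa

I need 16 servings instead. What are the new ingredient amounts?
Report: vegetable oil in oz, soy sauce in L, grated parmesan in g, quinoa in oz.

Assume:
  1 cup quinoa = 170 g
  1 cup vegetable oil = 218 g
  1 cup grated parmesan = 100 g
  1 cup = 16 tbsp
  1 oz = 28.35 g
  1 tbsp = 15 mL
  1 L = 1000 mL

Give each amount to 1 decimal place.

vegetable oil: 30.8 oz; soy sauce: 0.6 L; grated parmesan: 50.0 g; quinoa: 28.8 oz

Scaling factor: 16/10 = 8/5 = 1.6.
vegetable oil: 2.5 cup × 8/5 × 218 g/cup ÷ 28.35 g/oz ≈ 30.8 oz
soy sauce: 400 mL × 8/5 ÷ 1000 mL/L ≈ 0.6 L
grated parmesan: 5 tbsp × 8/5 ÷ 16 tbsp/cup × 100 g/cup = 50.0 g
quinoa: 3 cup × 8/5 × 170 g/cup ÷ 28.35 g/oz ≈ 28.8 oz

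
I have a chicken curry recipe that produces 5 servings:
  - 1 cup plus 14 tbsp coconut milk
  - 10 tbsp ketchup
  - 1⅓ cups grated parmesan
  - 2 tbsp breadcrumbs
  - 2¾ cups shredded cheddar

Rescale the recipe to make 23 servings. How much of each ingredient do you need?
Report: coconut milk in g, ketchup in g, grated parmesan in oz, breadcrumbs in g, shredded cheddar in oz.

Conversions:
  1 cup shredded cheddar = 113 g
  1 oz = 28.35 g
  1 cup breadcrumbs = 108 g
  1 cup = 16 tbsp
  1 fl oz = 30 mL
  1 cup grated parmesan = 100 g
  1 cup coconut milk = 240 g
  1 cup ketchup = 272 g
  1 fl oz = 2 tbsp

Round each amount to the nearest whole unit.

coconut milk: 2070 g; ketchup: 782 g; grated parmesan: 22 oz; breadcrumbs: 62 g; shredded cheddar: 50 oz

Scaling factor: 23/5 = 4.6.
coconut milk: (1 cup + 14 tbsp = 1.875 cup) × 23/5 × 240 g/cup = 2070 g
ketchup: 10 tbsp × 23/5 ÷ 16 tbsp/cup × 272 g/cup = 782 g
grated parmesan: 4/3 cup × 23/5 × 100 g/cup ÷ 28.35 g/oz ≈ 22 oz
breadcrumbs: 2 tbsp × 23/5 ÷ 16 tbsp/cup × 108 g/cup ≈ 62 g
shredded cheddar: 2.75 cup × 23/5 × 113 g/cup ÷ 28.35 g/oz ≈ 50 oz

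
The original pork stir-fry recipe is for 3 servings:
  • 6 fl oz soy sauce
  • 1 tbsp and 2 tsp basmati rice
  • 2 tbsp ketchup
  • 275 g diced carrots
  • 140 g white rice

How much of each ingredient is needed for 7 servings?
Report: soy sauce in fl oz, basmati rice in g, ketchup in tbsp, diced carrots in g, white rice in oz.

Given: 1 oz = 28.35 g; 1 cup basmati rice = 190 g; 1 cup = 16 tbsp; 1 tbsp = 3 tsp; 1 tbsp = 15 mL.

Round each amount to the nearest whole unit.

soy sauce: 14 fl oz; basmati rice: 46 g; ketchup: 5 tbsp; diced carrots: 642 g; white rice: 12 oz

Scaling factor: 7/3.
soy sauce: 6 fl oz × 7/3 = 14 fl oz
basmati rice: (1 tbsp + 2 tsp = 5/3 tbsp) × 7/3 ÷ 16 tbsp/cup × 190 g/cup ≈ 46 g
ketchup: 2 tbsp × 7/3 ≈ 5 tbsp
diced carrots: 275 g × 7/3 ≈ 642 g
white rice: 140 g × 7/3 ÷ 28.35 g/oz ≈ 12 oz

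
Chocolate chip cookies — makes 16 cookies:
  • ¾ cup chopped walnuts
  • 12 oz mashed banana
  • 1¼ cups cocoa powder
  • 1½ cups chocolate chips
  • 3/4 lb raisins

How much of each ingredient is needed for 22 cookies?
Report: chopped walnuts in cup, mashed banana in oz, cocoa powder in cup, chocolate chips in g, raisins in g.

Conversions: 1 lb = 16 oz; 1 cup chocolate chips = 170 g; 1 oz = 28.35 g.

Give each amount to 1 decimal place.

chopped walnuts: 1.0 cup; mashed banana: 16.5 oz; cocoa powder: 1.7 cup; chocolate chips: 350.6 g; raisins: 467.8 g

Scaling factor: 22/16 = 11/8 = 1.375.
chopped walnuts: 0.75 cup × 11/8 ≈ 1.0 cup
mashed banana: 12 oz × 11/8 = 16.5 oz
cocoa powder: 1.25 cup × 11/8 ≈ 1.7 cup
chocolate chips: 1.5 cup × 11/8 × 170 g/cup ≈ 350.6 g
raisins: 0.75 lb × 11/8 × 16 oz/lb × 28.35 g/oz ≈ 467.8 g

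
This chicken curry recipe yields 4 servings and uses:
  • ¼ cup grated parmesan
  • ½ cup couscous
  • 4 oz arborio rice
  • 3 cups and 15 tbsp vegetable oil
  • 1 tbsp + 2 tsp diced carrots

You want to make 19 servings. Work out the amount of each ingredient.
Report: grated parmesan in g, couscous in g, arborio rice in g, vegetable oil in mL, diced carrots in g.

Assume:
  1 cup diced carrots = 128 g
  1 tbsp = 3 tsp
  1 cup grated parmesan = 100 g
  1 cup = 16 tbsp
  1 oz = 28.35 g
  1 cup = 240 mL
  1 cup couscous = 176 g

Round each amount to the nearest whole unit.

Scaling factor: 19/4 = 4.75.
grated parmesan: 0.25 cup × 19/4 × 100 g/cup ≈ 119 g
couscous: 0.5 cup × 19/4 × 176 g/cup = 418 g
arborio rice: 4 oz × 19/4 × 28.35 g/oz ≈ 539 g
vegetable oil: (3 cup + 15 tbsp = 3.9375 cup) × 19/4 × 240 mL/cup ≈ 4489 mL
diced carrots: (1 tbsp + 2 tsp = 5/3 tbsp) × 19/4 ÷ 16 tbsp/cup × 128 g/cup ≈ 63 g

grated parmesan: 119 g; couscous: 418 g; arborio rice: 539 g; vegetable oil: 4489 mL; diced carrots: 63 g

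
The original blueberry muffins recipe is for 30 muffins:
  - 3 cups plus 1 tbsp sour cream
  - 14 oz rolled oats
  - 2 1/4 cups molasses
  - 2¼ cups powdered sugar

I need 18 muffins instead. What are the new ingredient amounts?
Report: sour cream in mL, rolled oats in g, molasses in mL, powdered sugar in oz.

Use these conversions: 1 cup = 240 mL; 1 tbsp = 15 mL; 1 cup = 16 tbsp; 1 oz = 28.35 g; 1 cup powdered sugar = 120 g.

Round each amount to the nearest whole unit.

sour cream: 441 mL; rolled oats: 238 g; molasses: 324 mL; powdered sugar: 6 oz

Scaling factor: 18/30 = 3/5 = 0.6.
sour cream: (3 cup + 1 tbsp = 3.0625 cup) × 3/5 × 240 mL/cup = 441 mL
rolled oats: 14 oz × 3/5 × 28.35 g/oz ≈ 238 g
molasses: 2.25 cup × 3/5 × 240 mL/cup = 324 mL
powdered sugar: 2.25 cup × 3/5 × 120 g/cup ÷ 28.35 g/oz ≈ 6 oz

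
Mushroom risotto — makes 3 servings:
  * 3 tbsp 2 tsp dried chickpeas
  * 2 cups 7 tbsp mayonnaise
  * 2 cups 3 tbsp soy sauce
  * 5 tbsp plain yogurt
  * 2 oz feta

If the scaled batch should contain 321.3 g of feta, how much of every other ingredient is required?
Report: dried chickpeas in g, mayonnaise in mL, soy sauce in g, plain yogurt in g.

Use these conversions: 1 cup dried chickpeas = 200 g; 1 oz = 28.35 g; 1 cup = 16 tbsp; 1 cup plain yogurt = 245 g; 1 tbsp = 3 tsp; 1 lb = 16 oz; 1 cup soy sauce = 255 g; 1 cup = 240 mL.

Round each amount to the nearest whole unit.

dried chickpeas: 260 g; mayonnaise: 3315 mL; soy sauce: 3161 g; plain yogurt: 434 g

The original recipe has 56.7 g of feta, so the scaling factor is 321.3 ÷ 56.7 = 17/3.
dried chickpeas: (3 tbsp + 2 tsp = 11/3 tbsp) × 17/3 ÷ 16 tbsp/cup × 200 g/cup ≈ 260 g
mayonnaise: (2 cup + 7 tbsp = 2.4375 cup) × 17/3 × 240 mL/cup = 3315 mL
soy sauce: (2 cup + 3 tbsp = 2.1875 cup) × 17/3 × 255 g/cup ≈ 3161 g
plain yogurt: 5 tbsp × 17/3 ÷ 16 tbsp/cup × 245 g/cup ≈ 434 g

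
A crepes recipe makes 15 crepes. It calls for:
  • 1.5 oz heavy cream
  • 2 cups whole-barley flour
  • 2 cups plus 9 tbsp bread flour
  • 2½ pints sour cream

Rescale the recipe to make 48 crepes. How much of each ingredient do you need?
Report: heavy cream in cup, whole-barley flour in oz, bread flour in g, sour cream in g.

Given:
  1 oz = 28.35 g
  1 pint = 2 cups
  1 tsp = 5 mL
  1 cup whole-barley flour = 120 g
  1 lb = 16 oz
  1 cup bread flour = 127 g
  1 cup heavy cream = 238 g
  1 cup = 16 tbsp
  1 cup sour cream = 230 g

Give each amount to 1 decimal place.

Scaling factor: 48/15 = 16/5 = 3.2.
heavy cream: 1.5 oz × 16/5 × 28.35 g/oz ÷ 238 g/cup ≈ 0.6 cup
whole-barley flour: 2 cup × 16/5 × 120 g/cup ÷ 28.35 g/oz ≈ 27.1 oz
bread flour: (2 cup + 9 tbsp = 2.5625 cup) × 16/5 × 127 g/cup = 1041.4 g
sour cream: 2.5 pint × 16/5 × 2 cup/pint × 230 g/cup = 3680.0 g

heavy cream: 0.6 cup; whole-barley flour: 27.1 oz; bread flour: 1041.4 g; sour cream: 3680.0 g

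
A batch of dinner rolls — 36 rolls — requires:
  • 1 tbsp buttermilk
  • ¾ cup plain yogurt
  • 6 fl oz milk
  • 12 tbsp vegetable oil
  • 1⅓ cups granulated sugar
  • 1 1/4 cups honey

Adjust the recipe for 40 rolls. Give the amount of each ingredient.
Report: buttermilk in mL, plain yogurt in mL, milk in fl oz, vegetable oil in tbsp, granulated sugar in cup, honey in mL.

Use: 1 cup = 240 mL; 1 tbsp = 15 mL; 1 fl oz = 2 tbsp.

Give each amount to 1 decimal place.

buttermilk: 16.7 mL; plain yogurt: 200.0 mL; milk: 6.7 fl oz; vegetable oil: 13.3 tbsp; granulated sugar: 1.5 cup; honey: 333.3 mL

Scaling factor: 40/36 = 10/9.
buttermilk: 1 tbsp × 10/9 × 15 mL/tbsp ≈ 16.7 mL
plain yogurt: 0.75 cup × 10/9 × 240 mL/cup = 200.0 mL
milk: 6 fl oz × 10/9 ≈ 6.7 fl oz
vegetable oil: 12 tbsp × 10/9 ≈ 13.3 tbsp
granulated sugar: 4/3 cup × 10/9 ≈ 1.5 cup
honey: 1.25 cup × 10/9 × 240 mL/cup ≈ 333.3 mL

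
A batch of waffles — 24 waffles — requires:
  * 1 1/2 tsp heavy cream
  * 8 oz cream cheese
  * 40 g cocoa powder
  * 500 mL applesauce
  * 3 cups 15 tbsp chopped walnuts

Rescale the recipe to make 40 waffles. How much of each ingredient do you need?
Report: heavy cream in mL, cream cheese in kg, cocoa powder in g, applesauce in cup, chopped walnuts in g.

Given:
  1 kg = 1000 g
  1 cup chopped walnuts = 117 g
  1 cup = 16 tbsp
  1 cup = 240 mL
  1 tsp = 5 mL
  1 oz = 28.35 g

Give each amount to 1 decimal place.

heavy cream: 12.5 mL; cream cheese: 0.4 kg; cocoa powder: 66.7 g; applesauce: 3.5 cup; chopped walnuts: 767.8 g

Scaling factor: 40/24 = 5/3.
heavy cream: 1.5 tsp × 5/3 × 5 mL/tsp = 12.5 mL
cream cheese: 8 oz × 5/3 × 28.35 g/oz ÷ 1000 g/kg ≈ 0.4 kg
cocoa powder: 40 g × 5/3 ≈ 66.7 g
applesauce: 500 mL × 5/3 ÷ 240 mL/cup ≈ 3.5 cup
chopped walnuts: (3 cup + 15 tbsp = 3.9375 cup) × 5/3 × 117 g/cup ≈ 767.8 g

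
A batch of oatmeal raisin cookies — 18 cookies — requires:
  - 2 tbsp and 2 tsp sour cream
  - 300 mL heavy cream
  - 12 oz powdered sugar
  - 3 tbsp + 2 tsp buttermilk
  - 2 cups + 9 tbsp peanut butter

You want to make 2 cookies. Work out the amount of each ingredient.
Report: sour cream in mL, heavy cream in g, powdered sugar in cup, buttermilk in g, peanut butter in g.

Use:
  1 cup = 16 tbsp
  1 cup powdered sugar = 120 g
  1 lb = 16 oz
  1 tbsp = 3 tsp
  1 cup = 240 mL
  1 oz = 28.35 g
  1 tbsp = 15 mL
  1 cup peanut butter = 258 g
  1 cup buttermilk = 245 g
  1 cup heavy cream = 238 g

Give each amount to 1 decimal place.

Scaling factor: 2/18 = 1/9.
sour cream: (2 tbsp + 2 tsp = 8/3 tbsp) × 1/9 × 15 mL/tbsp ≈ 4.4 mL
heavy cream: 300 mL × 1/9 ÷ 240 mL/cup × 238 g/cup ≈ 33.1 g
powdered sugar: 12 oz × 1/9 × 28.35 g/oz ÷ 120 g/cup ≈ 0.3 cup
buttermilk: (3 tbsp + 2 tsp = 11/3 tbsp) × 1/9 ÷ 16 tbsp/cup × 245 g/cup ≈ 6.2 g
peanut butter: (2 cup + 9 tbsp = 2.5625 cup) × 1/9 × 258 g/cup ≈ 73.5 g

sour cream: 4.4 mL; heavy cream: 33.1 g; powdered sugar: 0.3 cup; buttermilk: 6.2 g; peanut butter: 73.5 g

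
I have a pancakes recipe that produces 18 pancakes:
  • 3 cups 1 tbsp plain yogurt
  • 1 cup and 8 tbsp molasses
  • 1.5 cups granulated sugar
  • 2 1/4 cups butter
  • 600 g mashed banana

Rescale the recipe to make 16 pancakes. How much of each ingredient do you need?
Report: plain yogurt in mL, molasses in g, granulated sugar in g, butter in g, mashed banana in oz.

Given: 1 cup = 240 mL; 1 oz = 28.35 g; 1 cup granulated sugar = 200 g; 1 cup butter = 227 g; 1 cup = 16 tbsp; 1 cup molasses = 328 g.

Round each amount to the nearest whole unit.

Scaling factor: 16/18 = 8/9.
plain yogurt: (3 cup + 1 tbsp = 3.0625 cup) × 8/9 × 240 mL/cup ≈ 653 mL
molasses: (1 cup + 8 tbsp = 1.5 cup) × 8/9 × 328 g/cup ≈ 437 g
granulated sugar: 1.5 cup × 8/9 × 200 g/cup ≈ 267 g
butter: 2.25 cup × 8/9 × 227 g/cup = 454 g
mashed banana: 600 g × 8/9 ÷ 28.35 g/oz ≈ 19 oz

plain yogurt: 653 mL; molasses: 437 g; granulated sugar: 267 g; butter: 454 g; mashed banana: 19 oz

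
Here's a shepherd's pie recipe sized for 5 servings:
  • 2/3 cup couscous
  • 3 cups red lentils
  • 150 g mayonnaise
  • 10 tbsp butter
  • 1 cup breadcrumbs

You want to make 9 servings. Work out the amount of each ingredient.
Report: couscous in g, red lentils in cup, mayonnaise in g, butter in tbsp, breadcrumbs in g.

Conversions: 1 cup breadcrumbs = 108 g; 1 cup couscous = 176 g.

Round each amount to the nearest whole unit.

Scaling factor: 9/5 = 1.8.
couscous: 2/3 cup × 9/5 × 176 g/cup ≈ 211 g
red lentils: 3 cup × 9/5 ≈ 5 cup
mayonnaise: 150 g × 9/5 = 270 g
butter: 10 tbsp × 9/5 = 18 tbsp
breadcrumbs: 1 cup × 9/5 × 108 g/cup ≈ 194 g

couscous: 211 g; red lentils: 5 cup; mayonnaise: 270 g; butter: 18 tbsp; breadcrumbs: 194 g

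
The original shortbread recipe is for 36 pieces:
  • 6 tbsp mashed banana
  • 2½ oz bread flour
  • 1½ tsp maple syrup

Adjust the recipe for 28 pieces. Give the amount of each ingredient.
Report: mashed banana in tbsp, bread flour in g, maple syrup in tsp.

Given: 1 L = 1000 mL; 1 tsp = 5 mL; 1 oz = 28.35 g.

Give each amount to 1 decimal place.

Scaling factor: 28/36 = 7/9.
mashed banana: 6 tbsp × 7/9 ≈ 4.7 tbsp
bread flour: 2.5 oz × 7/9 × 28.35 g/oz ≈ 55.1 g
maple syrup: 1.5 tsp × 7/9 ≈ 1.2 tsp

mashed banana: 4.7 tbsp; bread flour: 55.1 g; maple syrup: 1.2 tsp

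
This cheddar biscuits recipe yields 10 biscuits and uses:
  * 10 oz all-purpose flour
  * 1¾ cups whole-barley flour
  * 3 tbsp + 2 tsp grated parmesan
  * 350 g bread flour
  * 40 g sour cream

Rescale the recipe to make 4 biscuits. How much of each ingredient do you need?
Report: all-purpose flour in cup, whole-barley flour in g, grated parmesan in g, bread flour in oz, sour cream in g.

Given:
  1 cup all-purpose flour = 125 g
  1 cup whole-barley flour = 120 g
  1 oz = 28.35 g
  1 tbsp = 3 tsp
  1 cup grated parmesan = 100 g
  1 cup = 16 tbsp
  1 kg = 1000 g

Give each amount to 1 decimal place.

all-purpose flour: 0.9 cup; whole-barley flour: 84.0 g; grated parmesan: 9.2 g; bread flour: 4.9 oz; sour cream: 16.0 g

Scaling factor: 4/10 = 2/5 = 0.4.
all-purpose flour: 10 oz × 2/5 × 28.35 g/oz ÷ 125 g/cup ≈ 0.9 cup
whole-barley flour: 1.75 cup × 2/5 × 120 g/cup = 84.0 g
grated parmesan: (3 tbsp + 2 tsp = 11/3 tbsp) × 2/5 ÷ 16 tbsp/cup × 100 g/cup ≈ 9.2 g
bread flour: 350 g × 2/5 ÷ 28.35 g/oz ≈ 4.9 oz
sour cream: 40 g × 2/5 = 16.0 g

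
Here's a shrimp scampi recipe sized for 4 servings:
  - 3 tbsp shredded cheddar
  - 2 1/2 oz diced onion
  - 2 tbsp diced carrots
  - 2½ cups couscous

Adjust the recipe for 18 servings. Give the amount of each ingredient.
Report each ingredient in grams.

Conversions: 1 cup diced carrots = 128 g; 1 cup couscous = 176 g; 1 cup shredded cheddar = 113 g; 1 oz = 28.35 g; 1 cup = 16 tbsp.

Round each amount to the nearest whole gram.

Scaling factor: 18/4 = 9/2 = 4.5.
shredded cheddar: 3 tbsp × 9/2 ÷ 16 tbsp/cup × 113 g/cup ≈ 95 g
diced onion: 2.5 oz × 9/2 × 28.35 g/oz ≈ 319 g
diced carrots: 2 tbsp × 9/2 ÷ 16 tbsp/cup × 128 g/cup = 72 g
couscous: 2.5 cup × 9/2 × 176 g/cup = 1980 g

shredded cheddar: 95 g; diced onion: 319 g; diced carrots: 72 g; couscous: 1980 g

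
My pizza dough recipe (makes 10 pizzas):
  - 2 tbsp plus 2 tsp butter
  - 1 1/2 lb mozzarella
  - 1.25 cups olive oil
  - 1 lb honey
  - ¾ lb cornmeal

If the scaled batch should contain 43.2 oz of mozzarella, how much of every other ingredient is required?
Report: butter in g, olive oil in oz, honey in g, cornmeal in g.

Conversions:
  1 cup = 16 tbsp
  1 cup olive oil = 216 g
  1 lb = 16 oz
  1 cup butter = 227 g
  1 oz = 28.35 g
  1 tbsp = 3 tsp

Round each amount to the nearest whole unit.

butter: 68 g; olive oil: 17 oz; honey: 816 g; cornmeal: 612 g

The original recipe has 24 oz of mozzarella, so the scaling factor is 43.2 ÷ 24 = 9/5 = 1.8.
butter: (2 tbsp + 2 tsp = 8/3 tbsp) × 9/5 ÷ 16 tbsp/cup × 227 g/cup ≈ 68 g
olive oil: 1.25 cup × 9/5 × 216 g/cup ÷ 28.35 g/oz ≈ 17 oz
honey: 1 lb × 9/5 × 16 oz/lb × 28.35 g/oz ≈ 816 g
cornmeal: 0.75 lb × 9/5 × 16 oz/lb × 28.35 g/oz ≈ 612 g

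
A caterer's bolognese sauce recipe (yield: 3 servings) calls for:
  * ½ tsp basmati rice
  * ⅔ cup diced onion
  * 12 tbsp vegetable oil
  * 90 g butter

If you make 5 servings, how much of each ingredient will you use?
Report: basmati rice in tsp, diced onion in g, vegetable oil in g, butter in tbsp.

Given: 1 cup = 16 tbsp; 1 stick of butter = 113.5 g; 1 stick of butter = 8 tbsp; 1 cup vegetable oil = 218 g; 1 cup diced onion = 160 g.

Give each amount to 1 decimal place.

basmati rice: 0.8 tsp; diced onion: 177.8 g; vegetable oil: 272.5 g; butter: 10.6 tbsp

Scaling factor: 5/3.
basmati rice: 0.5 tsp × 5/3 ≈ 0.8 tsp
diced onion: 2/3 cup × 5/3 × 160 g/cup ≈ 177.8 g
vegetable oil: 12 tbsp × 5/3 ÷ 16 tbsp/cup × 218 g/cup = 272.5 g
butter: 90 g × 5/3 ÷ 113.5 g/stick × 8 tbsp/stick ≈ 10.6 tbsp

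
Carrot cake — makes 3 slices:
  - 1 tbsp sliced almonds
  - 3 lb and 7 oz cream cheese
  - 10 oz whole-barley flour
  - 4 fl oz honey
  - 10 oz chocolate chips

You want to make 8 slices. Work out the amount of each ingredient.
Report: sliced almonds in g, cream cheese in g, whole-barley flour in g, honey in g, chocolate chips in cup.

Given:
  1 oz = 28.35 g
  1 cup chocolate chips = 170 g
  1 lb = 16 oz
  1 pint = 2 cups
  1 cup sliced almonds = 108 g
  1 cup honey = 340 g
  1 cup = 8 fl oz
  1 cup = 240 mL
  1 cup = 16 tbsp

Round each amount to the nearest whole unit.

Scaling factor: 8/3.
sliced almonds: 1 tbsp × 8/3 ÷ 16 tbsp/cup × 108 g/cup = 18 g
cream cheese: (3 lb + 7 oz = 3.4375 lb) × 8/3 × 16 oz/lb × 28.35 g/oz = 4158 g
whole-barley flour: 10 oz × 8/3 × 28.35 g/oz = 756 g
honey: 4 fl oz × 8/3 ÷ 8 fl oz/cup × 340 g/cup ≈ 453 g
chocolate chips: 10 oz × 8/3 × 28.35 g/oz ÷ 170 g/cup ≈ 4 cup

sliced almonds: 18 g; cream cheese: 4158 g; whole-barley flour: 756 g; honey: 453 g; chocolate chips: 4 cup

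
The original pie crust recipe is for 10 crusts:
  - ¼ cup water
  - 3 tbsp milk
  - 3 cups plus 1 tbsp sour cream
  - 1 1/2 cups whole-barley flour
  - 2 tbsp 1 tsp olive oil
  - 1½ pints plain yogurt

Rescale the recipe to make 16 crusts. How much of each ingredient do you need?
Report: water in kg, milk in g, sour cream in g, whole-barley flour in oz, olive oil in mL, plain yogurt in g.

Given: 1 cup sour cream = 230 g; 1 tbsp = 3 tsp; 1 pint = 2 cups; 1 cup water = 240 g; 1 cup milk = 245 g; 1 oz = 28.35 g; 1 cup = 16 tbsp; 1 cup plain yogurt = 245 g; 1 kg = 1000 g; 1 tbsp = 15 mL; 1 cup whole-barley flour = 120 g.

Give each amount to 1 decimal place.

water: 0.1 kg; milk: 73.5 g; sour cream: 1127.0 g; whole-barley flour: 10.2 oz; olive oil: 56.0 mL; plain yogurt: 1176.0 g

Scaling factor: 16/10 = 8/5 = 1.6.
water: 0.25 cup × 8/5 × 240 g/cup ÷ 1000 g/kg ≈ 0.1 kg
milk: 3 tbsp × 8/5 ÷ 16 tbsp/cup × 245 g/cup = 73.5 g
sour cream: (3 cup + 1 tbsp = 3.0625 cup) × 8/5 × 230 g/cup = 1127.0 g
whole-barley flour: 1.5 cup × 8/5 × 120 g/cup ÷ 28.35 g/oz ≈ 10.2 oz
olive oil: (2 tbsp + 1 tsp = 7/3 tbsp) × 8/5 × 15 mL/tbsp = 56.0 mL
plain yogurt: 1.5 pint × 8/5 × 2 cup/pint × 245 g/cup = 1176.0 g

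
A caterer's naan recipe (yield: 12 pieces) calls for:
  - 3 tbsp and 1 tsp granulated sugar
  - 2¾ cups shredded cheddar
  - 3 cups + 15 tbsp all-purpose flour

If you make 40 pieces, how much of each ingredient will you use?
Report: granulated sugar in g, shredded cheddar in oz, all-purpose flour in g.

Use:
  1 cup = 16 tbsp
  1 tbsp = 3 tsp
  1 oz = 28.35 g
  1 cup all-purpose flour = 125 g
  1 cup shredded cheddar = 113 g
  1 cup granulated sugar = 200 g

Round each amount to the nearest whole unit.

granulated sugar: 139 g; shredded cheddar: 37 oz; all-purpose flour: 1641 g

Scaling factor: 40/12 = 10/3.
granulated sugar: (3 tbsp + 1 tsp = 10/3 tbsp) × 10/3 ÷ 16 tbsp/cup × 200 g/cup ≈ 139 g
shredded cheddar: 2.75 cup × 10/3 × 113 g/cup ÷ 28.35 g/oz ≈ 37 oz
all-purpose flour: (3 cup + 15 tbsp = 3.9375 cup) × 10/3 × 125 g/cup ≈ 1641 g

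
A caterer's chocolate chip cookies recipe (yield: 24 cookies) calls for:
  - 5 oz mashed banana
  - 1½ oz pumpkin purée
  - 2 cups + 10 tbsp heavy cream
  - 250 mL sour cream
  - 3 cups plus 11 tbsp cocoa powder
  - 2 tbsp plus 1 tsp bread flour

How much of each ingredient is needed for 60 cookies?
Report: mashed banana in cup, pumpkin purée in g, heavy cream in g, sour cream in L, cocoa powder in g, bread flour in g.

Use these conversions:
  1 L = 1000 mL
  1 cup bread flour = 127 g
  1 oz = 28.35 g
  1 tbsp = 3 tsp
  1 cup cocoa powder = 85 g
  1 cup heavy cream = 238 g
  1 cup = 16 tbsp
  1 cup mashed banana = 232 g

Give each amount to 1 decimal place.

mashed banana: 1.5 cup; pumpkin purée: 106.3 g; heavy cream: 1561.9 g; sour cream: 0.6 L; cocoa powder: 783.6 g; bread flour: 46.3 g

Scaling factor: 60/24 = 5/2 = 2.5.
mashed banana: 5 oz × 5/2 × 28.35 g/oz ÷ 232 g/cup ≈ 1.5 cup
pumpkin purée: 1.5 oz × 5/2 × 28.35 g/oz ≈ 106.3 g
heavy cream: (2 cup + 10 tbsp = 2.625 cup) × 5/2 × 238 g/cup ≈ 1561.9 g
sour cream: 250 mL × 5/2 ÷ 1000 mL/L ≈ 0.6 L
cocoa powder: (3 cup + 11 tbsp = 3.6875 cup) × 5/2 × 85 g/cup ≈ 783.6 g
bread flour: (2 tbsp + 1 tsp = 7/3 tbsp) × 5/2 ÷ 16 tbsp/cup × 127 g/cup ≈ 46.3 g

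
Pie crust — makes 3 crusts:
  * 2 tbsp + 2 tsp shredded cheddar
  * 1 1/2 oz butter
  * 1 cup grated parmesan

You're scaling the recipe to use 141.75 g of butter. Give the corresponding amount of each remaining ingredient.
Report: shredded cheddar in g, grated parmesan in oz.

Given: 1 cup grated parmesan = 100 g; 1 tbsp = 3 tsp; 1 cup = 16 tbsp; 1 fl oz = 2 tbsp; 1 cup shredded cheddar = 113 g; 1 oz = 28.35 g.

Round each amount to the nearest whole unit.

shredded cheddar: 63 g; grated parmesan: 12 oz

The original recipe has 42.525 g of butter, so the scaling factor is 141.75 ÷ 42.525 = 10/3.
shredded cheddar: (2 tbsp + 2 tsp = 8/3 tbsp) × 10/3 ÷ 16 tbsp/cup × 113 g/cup ≈ 63 g
grated parmesan: 1 cup × 10/3 × 100 g/cup ÷ 28.35 g/oz ≈ 12 oz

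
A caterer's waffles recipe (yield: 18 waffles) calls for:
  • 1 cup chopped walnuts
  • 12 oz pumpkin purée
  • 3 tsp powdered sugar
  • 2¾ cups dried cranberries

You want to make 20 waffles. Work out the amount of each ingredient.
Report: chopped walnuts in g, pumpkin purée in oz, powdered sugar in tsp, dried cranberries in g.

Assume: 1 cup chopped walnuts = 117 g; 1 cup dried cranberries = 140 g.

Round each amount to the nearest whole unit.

Scaling factor: 20/18 = 10/9.
chopped walnuts: 1 cup × 10/9 × 117 g/cup = 130 g
pumpkin purée: 12 oz × 10/9 ≈ 13 oz
powdered sugar: 3 tsp × 10/9 ≈ 3 tsp
dried cranberries: 2.75 cup × 10/9 × 140 g/cup ≈ 428 g

chopped walnuts: 130 g; pumpkin purée: 13 oz; powdered sugar: 3 tsp; dried cranberries: 428 g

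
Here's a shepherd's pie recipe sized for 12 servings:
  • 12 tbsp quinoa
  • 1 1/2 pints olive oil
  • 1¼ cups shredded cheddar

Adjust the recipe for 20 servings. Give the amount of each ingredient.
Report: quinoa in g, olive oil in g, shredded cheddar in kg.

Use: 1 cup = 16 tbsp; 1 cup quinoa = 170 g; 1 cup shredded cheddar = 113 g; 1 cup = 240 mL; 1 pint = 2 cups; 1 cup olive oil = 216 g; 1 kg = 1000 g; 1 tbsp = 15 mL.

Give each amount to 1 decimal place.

Scaling factor: 20/12 = 5/3.
quinoa: 12 tbsp × 5/3 ÷ 16 tbsp/cup × 170 g/cup = 212.5 g
olive oil: 1.5 pint × 5/3 × 2 cup/pint × 216 g/cup = 1080.0 g
shredded cheddar: 1.25 cup × 5/3 × 113 g/cup ÷ 1000 g/kg ≈ 0.2 kg

quinoa: 212.5 g; olive oil: 1080.0 g; shredded cheddar: 0.2 kg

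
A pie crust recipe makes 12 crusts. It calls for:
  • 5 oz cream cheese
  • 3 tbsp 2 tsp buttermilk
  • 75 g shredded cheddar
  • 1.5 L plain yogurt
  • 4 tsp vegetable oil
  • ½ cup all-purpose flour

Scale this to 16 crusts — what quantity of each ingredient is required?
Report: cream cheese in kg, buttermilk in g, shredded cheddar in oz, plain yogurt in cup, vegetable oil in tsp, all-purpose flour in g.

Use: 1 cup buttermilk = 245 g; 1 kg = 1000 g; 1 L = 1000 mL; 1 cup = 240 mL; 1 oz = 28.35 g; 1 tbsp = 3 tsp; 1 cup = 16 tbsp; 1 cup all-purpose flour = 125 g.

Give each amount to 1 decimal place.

cream cheese: 0.2 kg; buttermilk: 74.9 g; shredded cheddar: 3.5 oz; plain yogurt: 8.3 cup; vegetable oil: 5.3 tsp; all-purpose flour: 83.3 g

Scaling factor: 16/12 = 4/3.
cream cheese: 5 oz × 4/3 × 28.35 g/oz ÷ 1000 g/kg ≈ 0.2 kg
buttermilk: (3 tbsp + 2 tsp = 11/3 tbsp) × 4/3 ÷ 16 tbsp/cup × 245 g/cup ≈ 74.9 g
shredded cheddar: 75 g × 4/3 ÷ 28.35 g/oz ≈ 3.5 oz
plain yogurt: 1.5 L × 4/3 × 1000 mL/L ÷ 240 mL/cup ≈ 8.3 cup
vegetable oil: 4 tsp × 4/3 ≈ 5.3 tsp
all-purpose flour: 0.5 cup × 4/3 × 125 g/cup ≈ 83.3 g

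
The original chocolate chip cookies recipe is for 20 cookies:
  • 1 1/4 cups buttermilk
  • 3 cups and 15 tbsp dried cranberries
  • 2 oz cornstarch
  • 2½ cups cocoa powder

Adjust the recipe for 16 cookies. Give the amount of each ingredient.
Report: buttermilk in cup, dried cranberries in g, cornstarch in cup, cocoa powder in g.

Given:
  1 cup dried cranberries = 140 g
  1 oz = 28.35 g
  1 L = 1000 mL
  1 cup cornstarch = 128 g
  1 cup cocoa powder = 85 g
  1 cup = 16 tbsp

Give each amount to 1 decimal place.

Scaling factor: 16/20 = 4/5 = 0.8.
buttermilk: 1.25 cup × 4/5 = 1.0 cup
dried cranberries: (3 cup + 15 tbsp = 3.9375 cup) × 4/5 × 140 g/cup = 441.0 g
cornstarch: 2 oz × 4/5 × 28.35 g/oz ÷ 128 g/cup ≈ 0.4 cup
cocoa powder: 2.5 cup × 4/5 × 85 g/cup = 170.0 g

buttermilk: 1.0 cup; dried cranberries: 441.0 g; cornstarch: 0.4 cup; cocoa powder: 170.0 g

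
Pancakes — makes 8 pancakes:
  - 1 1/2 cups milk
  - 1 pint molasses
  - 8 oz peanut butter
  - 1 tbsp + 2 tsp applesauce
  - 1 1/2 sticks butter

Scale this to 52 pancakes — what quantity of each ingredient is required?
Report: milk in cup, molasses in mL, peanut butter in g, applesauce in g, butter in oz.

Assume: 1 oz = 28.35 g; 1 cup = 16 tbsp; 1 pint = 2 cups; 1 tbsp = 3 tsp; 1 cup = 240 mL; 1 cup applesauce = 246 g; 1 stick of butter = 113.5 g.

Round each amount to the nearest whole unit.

milk: 10 cup; molasses: 3120 mL; peanut butter: 1474 g; applesauce: 167 g; butter: 39 oz

Scaling factor: 52/8 = 13/2 = 6.5.
milk: 1.5 cup × 13/2 ≈ 10 cup
molasses: 1 pint × 13/2 × 2 cup/pint × 240 mL/cup = 3120 mL
peanut butter: 8 oz × 13/2 × 28.35 g/oz ≈ 1474 g
applesauce: (1 tbsp + 2 tsp = 5/3 tbsp) × 13/2 ÷ 16 tbsp/cup × 246 g/cup ≈ 167 g
butter: 1.5 stick × 13/2 × 113.5 g/stick ÷ 28.35 g/oz ≈ 39 oz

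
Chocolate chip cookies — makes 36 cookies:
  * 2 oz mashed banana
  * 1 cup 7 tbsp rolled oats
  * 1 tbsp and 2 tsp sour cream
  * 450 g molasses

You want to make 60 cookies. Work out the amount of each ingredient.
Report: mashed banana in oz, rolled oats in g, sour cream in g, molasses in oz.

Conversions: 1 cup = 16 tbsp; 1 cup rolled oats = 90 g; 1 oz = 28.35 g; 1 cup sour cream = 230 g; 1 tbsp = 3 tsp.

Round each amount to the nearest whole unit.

mashed banana: 3 oz; rolled oats: 216 g; sour cream: 40 g; molasses: 26 oz

Scaling factor: 60/36 = 5/3.
mashed banana: 2 oz × 5/3 ≈ 3 oz
rolled oats: (1 cup + 7 tbsp = 1.4375 cup) × 5/3 × 90 g/cup ≈ 216 g
sour cream: (1 tbsp + 2 tsp = 5/3 tbsp) × 5/3 ÷ 16 tbsp/cup × 230 g/cup ≈ 40 g
molasses: 450 g × 5/3 ÷ 28.35 g/oz ≈ 26 oz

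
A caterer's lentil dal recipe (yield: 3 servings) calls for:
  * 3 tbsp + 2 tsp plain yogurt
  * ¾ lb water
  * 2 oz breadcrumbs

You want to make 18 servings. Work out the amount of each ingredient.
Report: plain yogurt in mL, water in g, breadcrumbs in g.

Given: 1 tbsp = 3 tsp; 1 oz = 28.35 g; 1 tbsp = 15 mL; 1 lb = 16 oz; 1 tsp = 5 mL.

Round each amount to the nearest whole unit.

plain yogurt: 330 mL; water: 2041 g; breadcrumbs: 340 g

Scaling factor: 18/3 = 6.
plain yogurt: (3 tbsp + 2 tsp = 11/3 tbsp) × 6 × 15 mL/tbsp = 330 mL
water: 0.75 lb × 6 × 16 oz/lb × 28.35 g/oz ≈ 2041 g
breadcrumbs: 2 oz × 6 × 28.35 g/oz ≈ 340 g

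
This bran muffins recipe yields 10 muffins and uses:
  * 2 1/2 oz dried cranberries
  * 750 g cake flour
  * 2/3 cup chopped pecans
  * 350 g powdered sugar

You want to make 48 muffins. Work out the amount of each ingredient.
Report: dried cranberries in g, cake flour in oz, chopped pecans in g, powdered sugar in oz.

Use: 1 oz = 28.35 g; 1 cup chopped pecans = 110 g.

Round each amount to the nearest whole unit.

Scaling factor: 48/10 = 24/5 = 4.8.
dried cranberries: 2.5 oz × 24/5 × 28.35 g/oz ≈ 340 g
cake flour: 750 g × 24/5 ÷ 28.35 g/oz ≈ 127 oz
chopped pecans: 2/3 cup × 24/5 × 110 g/cup = 352 g
powdered sugar: 350 g × 24/5 ÷ 28.35 g/oz ≈ 59 oz

dried cranberries: 340 g; cake flour: 127 oz; chopped pecans: 352 g; powdered sugar: 59 oz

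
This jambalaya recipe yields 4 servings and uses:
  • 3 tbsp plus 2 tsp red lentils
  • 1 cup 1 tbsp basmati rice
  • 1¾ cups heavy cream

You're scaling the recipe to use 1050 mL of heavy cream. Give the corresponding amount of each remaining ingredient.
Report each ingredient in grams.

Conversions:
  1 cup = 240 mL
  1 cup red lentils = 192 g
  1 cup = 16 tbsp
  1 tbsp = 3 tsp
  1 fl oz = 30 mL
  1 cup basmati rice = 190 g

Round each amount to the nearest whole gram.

red lentils: 110 g; basmati rice: 505 g

The original recipe has 420 mL of heavy cream, so the scaling factor is 1050 ÷ 420 = 5/2 = 2.5.
red lentils: (3 tbsp + 2 tsp = 11/3 tbsp) × 5/2 ÷ 16 tbsp/cup × 192 g/cup = 110 g
basmati rice: (1 cup + 1 tbsp = 1.0625 cup) × 5/2 × 190 g/cup ≈ 505 g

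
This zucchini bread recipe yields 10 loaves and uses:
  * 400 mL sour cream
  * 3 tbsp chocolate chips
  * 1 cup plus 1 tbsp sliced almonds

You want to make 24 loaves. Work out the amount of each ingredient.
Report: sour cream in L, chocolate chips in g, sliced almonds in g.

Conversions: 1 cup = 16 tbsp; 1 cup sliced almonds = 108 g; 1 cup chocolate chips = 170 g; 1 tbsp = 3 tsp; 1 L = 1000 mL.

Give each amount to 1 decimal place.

Scaling factor: 24/10 = 12/5 = 2.4.
sour cream: 400 mL × 12/5 ÷ 1000 mL/L ≈ 1.0 L
chocolate chips: 3 tbsp × 12/5 ÷ 16 tbsp/cup × 170 g/cup = 76.5 g
sliced almonds: (1 cup + 1 tbsp = 1.0625 cup) × 12/5 × 108 g/cup = 275.4 g

sour cream: 1.0 L; chocolate chips: 76.5 g; sliced almonds: 275.4 g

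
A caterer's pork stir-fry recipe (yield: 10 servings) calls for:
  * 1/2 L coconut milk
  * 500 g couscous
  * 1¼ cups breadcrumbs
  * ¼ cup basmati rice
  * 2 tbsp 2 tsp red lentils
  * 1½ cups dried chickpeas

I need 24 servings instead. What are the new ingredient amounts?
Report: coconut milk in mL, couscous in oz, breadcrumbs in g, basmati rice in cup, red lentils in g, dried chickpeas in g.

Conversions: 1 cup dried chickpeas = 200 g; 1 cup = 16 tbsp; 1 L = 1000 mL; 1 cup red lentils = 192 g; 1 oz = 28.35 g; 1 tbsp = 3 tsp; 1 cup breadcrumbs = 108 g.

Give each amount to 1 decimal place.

Scaling factor: 24/10 = 12/5 = 2.4.
coconut milk: 0.5 L × 12/5 × 1000 mL/L = 1200.0 mL
couscous: 500 g × 12/5 ÷ 28.35 g/oz ≈ 42.3 oz
breadcrumbs: 1.25 cup × 12/5 × 108 g/cup = 324.0 g
basmati rice: 0.25 cup × 12/5 = 0.6 cup
red lentils: (2 tbsp + 2 tsp = 8/3 tbsp) × 12/5 ÷ 16 tbsp/cup × 192 g/cup = 76.8 g
dried chickpeas: 1.5 cup × 12/5 × 200 g/cup = 720.0 g

coconut milk: 1200.0 mL; couscous: 42.3 oz; breadcrumbs: 324.0 g; basmati rice: 0.6 cup; red lentils: 76.8 g; dried chickpeas: 720.0 g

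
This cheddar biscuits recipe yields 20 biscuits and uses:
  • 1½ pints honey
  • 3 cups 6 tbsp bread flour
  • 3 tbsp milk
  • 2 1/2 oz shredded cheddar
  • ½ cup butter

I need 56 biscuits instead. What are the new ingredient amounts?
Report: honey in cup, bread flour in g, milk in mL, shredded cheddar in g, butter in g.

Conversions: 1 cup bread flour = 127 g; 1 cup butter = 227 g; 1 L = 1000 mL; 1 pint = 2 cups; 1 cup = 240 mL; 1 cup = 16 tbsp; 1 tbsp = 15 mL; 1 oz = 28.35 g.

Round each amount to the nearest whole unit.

Scaling factor: 56/20 = 14/5 = 2.8.
honey: 1.5 pint × 14/5 × 2 cup/pint ≈ 8 cup
bread flour: (3 cup + 6 tbsp = 3.375 cup) × 14/5 × 127 g/cup ≈ 1200 g
milk: 3 tbsp × 14/5 × 15 mL/tbsp = 126 mL
shredded cheddar: 2.5 oz × 14/5 × 28.35 g/oz ≈ 198 g
butter: 0.5 cup × 14/5 × 227 g/cup ≈ 318 g

honey: 8 cup; bread flour: 1200 g; milk: 126 mL; shredded cheddar: 198 g; butter: 318 g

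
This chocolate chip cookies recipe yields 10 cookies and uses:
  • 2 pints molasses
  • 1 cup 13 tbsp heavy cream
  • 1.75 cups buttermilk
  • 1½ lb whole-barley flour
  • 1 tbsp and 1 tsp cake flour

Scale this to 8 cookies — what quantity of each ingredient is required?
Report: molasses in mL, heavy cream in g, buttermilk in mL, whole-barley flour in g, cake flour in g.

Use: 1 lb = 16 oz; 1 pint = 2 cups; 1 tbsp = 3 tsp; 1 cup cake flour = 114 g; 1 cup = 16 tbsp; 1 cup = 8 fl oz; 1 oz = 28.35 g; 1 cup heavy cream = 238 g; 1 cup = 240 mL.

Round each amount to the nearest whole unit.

molasses: 768 mL; heavy cream: 345 g; buttermilk: 336 mL; whole-barley flour: 544 g; cake flour: 8 g

Scaling factor: 8/10 = 4/5 = 0.8.
molasses: 2 pint × 4/5 × 2 cup/pint × 240 mL/cup = 768 mL
heavy cream: (1 cup + 13 tbsp = 1.8125 cup) × 4/5 × 238 g/cup ≈ 345 g
buttermilk: 1.75 cup × 4/5 × 240 mL/cup = 336 mL
whole-barley flour: 1.5 lb × 4/5 × 16 oz/lb × 28.35 g/oz ≈ 544 g
cake flour: (1 tbsp + 1 tsp = 4/3 tbsp) × 4/5 ÷ 16 tbsp/cup × 114 g/cup ≈ 8 g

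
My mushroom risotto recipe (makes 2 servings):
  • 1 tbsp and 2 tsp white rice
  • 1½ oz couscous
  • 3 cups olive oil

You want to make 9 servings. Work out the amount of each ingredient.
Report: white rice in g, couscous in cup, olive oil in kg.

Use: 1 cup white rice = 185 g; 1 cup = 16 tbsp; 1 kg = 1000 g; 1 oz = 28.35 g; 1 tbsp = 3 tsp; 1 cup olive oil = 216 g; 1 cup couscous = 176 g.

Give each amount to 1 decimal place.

Scaling factor: 9/2 = 4.5.
white rice: (1 tbsp + 2 tsp = 5/3 tbsp) × 9/2 ÷ 16 tbsp/cup × 185 g/cup ≈ 86.7 g
couscous: 1.5 oz × 9/2 × 28.35 g/oz ÷ 176 g/cup ≈ 1.1 cup
olive oil: 3 cup × 9/2 × 216 g/cup ÷ 1000 g/kg ≈ 2.9 kg

white rice: 86.7 g; couscous: 1.1 cup; olive oil: 2.9 kg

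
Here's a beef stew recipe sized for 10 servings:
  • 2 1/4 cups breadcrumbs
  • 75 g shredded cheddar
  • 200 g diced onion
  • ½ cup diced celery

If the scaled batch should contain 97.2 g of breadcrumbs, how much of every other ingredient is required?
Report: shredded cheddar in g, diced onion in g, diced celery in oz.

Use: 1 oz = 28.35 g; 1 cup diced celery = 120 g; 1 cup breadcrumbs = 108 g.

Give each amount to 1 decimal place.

shredded cheddar: 30.0 g; diced onion: 80.0 g; diced celery: 0.8 oz

The original recipe has 243 g of breadcrumbs, so the scaling factor is 97.2 ÷ 243 = 2/5 = 0.4.
shredded cheddar: 75 g × 2/5 = 30.0 g
diced onion: 200 g × 2/5 = 80.0 g
diced celery: 0.5 cup × 2/5 × 120 g/cup ÷ 28.35 g/oz ≈ 0.8 oz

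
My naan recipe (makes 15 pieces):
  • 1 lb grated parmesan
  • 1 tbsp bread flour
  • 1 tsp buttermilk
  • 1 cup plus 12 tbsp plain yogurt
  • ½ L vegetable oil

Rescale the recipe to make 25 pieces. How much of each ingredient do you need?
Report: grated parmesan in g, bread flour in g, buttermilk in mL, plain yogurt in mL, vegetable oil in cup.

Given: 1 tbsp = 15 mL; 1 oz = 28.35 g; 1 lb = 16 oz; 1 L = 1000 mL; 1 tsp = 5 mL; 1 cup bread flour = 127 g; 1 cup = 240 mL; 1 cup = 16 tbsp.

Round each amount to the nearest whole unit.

Scaling factor: 25/15 = 5/3.
grated parmesan: 1 lb × 5/3 × 16 oz/lb × 28.35 g/oz = 756 g
bread flour: 1 tbsp × 5/3 ÷ 16 tbsp/cup × 127 g/cup ≈ 13 g
buttermilk: 1 tsp × 5/3 × 5 mL/tsp ≈ 8 mL
plain yogurt: (1 cup + 12 tbsp = 1.75 cup) × 5/3 × 240 mL/cup = 700 mL
vegetable oil: 0.5 L × 5/3 × 1000 mL/L ÷ 240 mL/cup ≈ 3 cup

grated parmesan: 756 g; bread flour: 13 g; buttermilk: 8 mL; plain yogurt: 700 mL; vegetable oil: 3 cup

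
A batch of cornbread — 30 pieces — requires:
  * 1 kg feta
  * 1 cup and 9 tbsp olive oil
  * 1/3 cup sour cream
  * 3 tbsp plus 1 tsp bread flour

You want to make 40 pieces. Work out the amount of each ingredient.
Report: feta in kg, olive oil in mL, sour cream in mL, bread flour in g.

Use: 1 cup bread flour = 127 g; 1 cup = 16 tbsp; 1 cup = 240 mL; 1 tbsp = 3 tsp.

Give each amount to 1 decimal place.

Scaling factor: 40/30 = 4/3.
feta: 1 kg × 4/3 ≈ 1.3 kg
olive oil: (1 cup + 9 tbsp = 1.5625 cup) × 4/3 × 240 mL/cup = 500.0 mL
sour cream: 1/3 cup × 4/3 × 240 mL/cup ≈ 106.7 mL
bread flour: (3 tbsp + 1 tsp = 10/3 tbsp) × 4/3 ÷ 16 tbsp/cup × 127 g/cup ≈ 35.3 g

feta: 1.3 kg; olive oil: 500.0 mL; sour cream: 106.7 mL; bread flour: 35.3 g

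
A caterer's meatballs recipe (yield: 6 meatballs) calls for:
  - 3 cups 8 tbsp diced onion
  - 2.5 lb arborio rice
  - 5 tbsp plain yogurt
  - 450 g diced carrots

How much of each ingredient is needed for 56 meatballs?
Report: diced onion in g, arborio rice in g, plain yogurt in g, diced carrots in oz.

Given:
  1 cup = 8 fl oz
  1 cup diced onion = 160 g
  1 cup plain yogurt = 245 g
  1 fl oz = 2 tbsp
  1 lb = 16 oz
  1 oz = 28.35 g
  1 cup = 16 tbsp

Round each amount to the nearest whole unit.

Scaling factor: 56/6 = 28/3.
diced onion: (3 cup + 8 tbsp = 3.5 cup) × 28/3 × 160 g/cup ≈ 5227 g
arborio rice: 2.5 lb × 28/3 × 16 oz/lb × 28.35 g/oz = 10584 g
plain yogurt: 5 tbsp × 28/3 ÷ 16 tbsp/cup × 245 g/cup ≈ 715 g
diced carrots: 450 g × 28/3 ÷ 28.35 g/oz ≈ 148 oz

diced onion: 5227 g; arborio rice: 10584 g; plain yogurt: 715 g; diced carrots: 148 oz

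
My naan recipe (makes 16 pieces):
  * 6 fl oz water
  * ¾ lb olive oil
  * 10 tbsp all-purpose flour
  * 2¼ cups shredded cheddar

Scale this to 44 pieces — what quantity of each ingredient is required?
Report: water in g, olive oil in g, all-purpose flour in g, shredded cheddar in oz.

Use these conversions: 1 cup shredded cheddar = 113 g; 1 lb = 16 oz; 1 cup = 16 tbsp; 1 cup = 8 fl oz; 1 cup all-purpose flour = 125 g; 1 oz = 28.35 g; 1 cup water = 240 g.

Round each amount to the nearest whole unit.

water: 495 g; olive oil: 936 g; all-purpose flour: 215 g; shredded cheddar: 25 oz

Scaling factor: 44/16 = 11/4 = 2.75.
water: 6 fl oz × 11/4 ÷ 8 fl oz/cup × 240 g/cup = 495 g
olive oil: 0.75 lb × 11/4 × 16 oz/lb × 28.35 g/oz ≈ 936 g
all-purpose flour: 10 tbsp × 11/4 ÷ 16 tbsp/cup × 125 g/cup ≈ 215 g
shredded cheddar: 2.25 cup × 11/4 × 113 g/cup ÷ 28.35 g/oz ≈ 25 oz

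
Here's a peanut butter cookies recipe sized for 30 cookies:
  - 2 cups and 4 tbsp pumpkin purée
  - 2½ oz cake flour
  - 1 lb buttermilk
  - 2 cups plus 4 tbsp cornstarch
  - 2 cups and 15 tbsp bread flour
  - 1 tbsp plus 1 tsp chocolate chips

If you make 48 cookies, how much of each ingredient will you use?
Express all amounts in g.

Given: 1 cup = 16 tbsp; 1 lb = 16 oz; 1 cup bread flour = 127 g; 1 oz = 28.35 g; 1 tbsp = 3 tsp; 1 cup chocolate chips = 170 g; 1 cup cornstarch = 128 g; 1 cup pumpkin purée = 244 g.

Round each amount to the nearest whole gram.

Scaling factor: 48/30 = 8/5 = 1.6.
pumpkin purée: (2 cup + 4 tbsp = 2.25 cup) × 8/5 × 244 g/cup ≈ 878 g
cake flour: 2.5 oz × 8/5 × 28.35 g/oz ≈ 113 g
buttermilk: 1 lb × 8/5 × 16 oz/lb × 28.35 g/oz ≈ 726 g
cornstarch: (2 cup + 4 tbsp = 2.25 cup) × 8/5 × 128 g/cup ≈ 461 g
bread flour: (2 cup + 15 tbsp = 2.9375 cup) × 8/5 × 127 g/cup ≈ 597 g
chocolate chips: (1 tbsp + 1 tsp = 4/3 tbsp) × 8/5 ÷ 16 tbsp/cup × 170 g/cup ≈ 23 g

pumpkin purée: 878 g; cake flour: 113 g; buttermilk: 726 g; cornstarch: 461 g; bread flour: 597 g; chocolate chips: 23 g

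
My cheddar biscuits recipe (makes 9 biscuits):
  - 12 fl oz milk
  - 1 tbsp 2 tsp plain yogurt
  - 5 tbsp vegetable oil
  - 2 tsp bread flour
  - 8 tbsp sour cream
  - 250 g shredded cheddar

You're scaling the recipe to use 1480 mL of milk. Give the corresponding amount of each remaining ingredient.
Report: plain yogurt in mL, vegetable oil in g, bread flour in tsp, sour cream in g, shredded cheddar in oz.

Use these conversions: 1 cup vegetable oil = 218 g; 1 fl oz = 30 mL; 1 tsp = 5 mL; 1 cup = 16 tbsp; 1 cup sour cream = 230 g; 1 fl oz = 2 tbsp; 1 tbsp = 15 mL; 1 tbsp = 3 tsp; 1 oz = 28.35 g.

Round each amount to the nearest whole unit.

The original recipe has 360 mL of milk, so the scaling factor is 1480 ÷ 360 = 37/9.
plain yogurt: (1 tbsp + 2 tsp = 5/3 tbsp) × 37/9 × 15 mL/tbsp ≈ 103 mL
vegetable oil: 5 tbsp × 37/9 ÷ 16 tbsp/cup × 218 g/cup ≈ 280 g
bread flour: 2 tsp × 37/9 ≈ 8 tsp
sour cream: 8 tbsp × 37/9 ÷ 16 tbsp/cup × 230 g/cup ≈ 473 g
shredded cheddar: 250 g × 37/9 ÷ 28.35 g/oz ≈ 36 oz

plain yogurt: 103 mL; vegetable oil: 280 g; bread flour: 8 tsp; sour cream: 473 g; shredded cheddar: 36 oz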